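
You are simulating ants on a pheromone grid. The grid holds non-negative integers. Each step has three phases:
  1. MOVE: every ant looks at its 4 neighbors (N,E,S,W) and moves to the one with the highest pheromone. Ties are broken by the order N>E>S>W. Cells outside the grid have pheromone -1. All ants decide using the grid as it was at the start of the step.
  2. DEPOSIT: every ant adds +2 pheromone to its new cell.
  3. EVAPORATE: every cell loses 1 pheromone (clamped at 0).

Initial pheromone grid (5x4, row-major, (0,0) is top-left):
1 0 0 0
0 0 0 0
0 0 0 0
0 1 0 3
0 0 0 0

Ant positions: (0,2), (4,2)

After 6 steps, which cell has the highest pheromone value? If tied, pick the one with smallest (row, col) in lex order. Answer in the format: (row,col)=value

Answer: (3,3)=3

Derivation:
Step 1: ant0:(0,2)->E->(0,3) | ant1:(4,2)->N->(3,2)
  grid max=2 at (3,3)
Step 2: ant0:(0,3)->S->(1,3) | ant1:(3,2)->E->(3,3)
  grid max=3 at (3,3)
Step 3: ant0:(1,3)->N->(0,3) | ant1:(3,3)->N->(2,3)
  grid max=2 at (3,3)
Step 4: ant0:(0,3)->S->(1,3) | ant1:(2,3)->S->(3,3)
  grid max=3 at (3,3)
Step 5: ant0:(1,3)->N->(0,3) | ant1:(3,3)->N->(2,3)
  grid max=2 at (3,3)
Step 6: ant0:(0,3)->S->(1,3) | ant1:(2,3)->S->(3,3)
  grid max=3 at (3,3)
Final grid:
  0 0 0 0
  0 0 0 1
  0 0 0 0
  0 0 0 3
  0 0 0 0
Max pheromone 3 at (3,3)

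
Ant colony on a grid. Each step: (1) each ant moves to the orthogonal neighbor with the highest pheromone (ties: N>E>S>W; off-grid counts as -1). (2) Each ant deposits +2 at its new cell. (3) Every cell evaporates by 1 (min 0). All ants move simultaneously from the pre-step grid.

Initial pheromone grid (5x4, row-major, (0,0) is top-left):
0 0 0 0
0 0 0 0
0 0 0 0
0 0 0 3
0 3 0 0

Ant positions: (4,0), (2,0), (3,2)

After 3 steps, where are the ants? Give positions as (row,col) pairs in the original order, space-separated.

Step 1: ant0:(4,0)->E->(4,1) | ant1:(2,0)->N->(1,0) | ant2:(3,2)->E->(3,3)
  grid max=4 at (3,3)
Step 2: ant0:(4,1)->N->(3,1) | ant1:(1,0)->N->(0,0) | ant2:(3,3)->N->(2,3)
  grid max=3 at (3,3)
Step 3: ant0:(3,1)->S->(4,1) | ant1:(0,0)->E->(0,1) | ant2:(2,3)->S->(3,3)
  grid max=4 at (3,3)

(4,1) (0,1) (3,3)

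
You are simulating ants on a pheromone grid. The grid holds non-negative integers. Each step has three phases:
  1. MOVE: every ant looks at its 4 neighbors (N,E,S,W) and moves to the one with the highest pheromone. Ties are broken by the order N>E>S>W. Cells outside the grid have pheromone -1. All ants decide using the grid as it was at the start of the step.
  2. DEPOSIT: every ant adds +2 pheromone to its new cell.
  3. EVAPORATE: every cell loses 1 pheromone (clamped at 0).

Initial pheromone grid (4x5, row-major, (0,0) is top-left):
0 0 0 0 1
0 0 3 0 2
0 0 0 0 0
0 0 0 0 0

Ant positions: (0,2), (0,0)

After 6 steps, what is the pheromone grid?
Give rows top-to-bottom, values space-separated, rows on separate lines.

After step 1: ants at (1,2),(0,1)
  0 1 0 0 0
  0 0 4 0 1
  0 0 0 0 0
  0 0 0 0 0
After step 2: ants at (0,2),(0,2)
  0 0 3 0 0
  0 0 3 0 0
  0 0 0 0 0
  0 0 0 0 0
After step 3: ants at (1,2),(1,2)
  0 0 2 0 0
  0 0 6 0 0
  0 0 0 0 0
  0 0 0 0 0
After step 4: ants at (0,2),(0,2)
  0 0 5 0 0
  0 0 5 0 0
  0 0 0 0 0
  0 0 0 0 0
After step 5: ants at (1,2),(1,2)
  0 0 4 0 0
  0 0 8 0 0
  0 0 0 0 0
  0 0 0 0 0
After step 6: ants at (0,2),(0,2)
  0 0 7 0 0
  0 0 7 0 0
  0 0 0 0 0
  0 0 0 0 0

0 0 7 0 0
0 0 7 0 0
0 0 0 0 0
0 0 0 0 0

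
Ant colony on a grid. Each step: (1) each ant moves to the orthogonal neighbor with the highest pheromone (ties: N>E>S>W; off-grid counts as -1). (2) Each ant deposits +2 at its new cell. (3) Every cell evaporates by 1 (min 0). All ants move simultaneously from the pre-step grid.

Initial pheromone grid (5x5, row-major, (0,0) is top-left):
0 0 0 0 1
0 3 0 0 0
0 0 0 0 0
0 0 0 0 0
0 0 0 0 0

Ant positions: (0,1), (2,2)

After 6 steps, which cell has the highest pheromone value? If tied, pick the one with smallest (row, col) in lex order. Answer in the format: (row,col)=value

Answer: (1,1)=9

Derivation:
Step 1: ant0:(0,1)->S->(1,1) | ant1:(2,2)->N->(1,2)
  grid max=4 at (1,1)
Step 2: ant0:(1,1)->E->(1,2) | ant1:(1,2)->W->(1,1)
  grid max=5 at (1,1)
Step 3: ant0:(1,2)->W->(1,1) | ant1:(1,1)->E->(1,2)
  grid max=6 at (1,1)
Step 4: ant0:(1,1)->E->(1,2) | ant1:(1,2)->W->(1,1)
  grid max=7 at (1,1)
Step 5: ant0:(1,2)->W->(1,1) | ant1:(1,1)->E->(1,2)
  grid max=8 at (1,1)
Step 6: ant0:(1,1)->E->(1,2) | ant1:(1,2)->W->(1,1)
  grid max=9 at (1,1)
Final grid:
  0 0 0 0 0
  0 9 6 0 0
  0 0 0 0 0
  0 0 0 0 0
  0 0 0 0 0
Max pheromone 9 at (1,1)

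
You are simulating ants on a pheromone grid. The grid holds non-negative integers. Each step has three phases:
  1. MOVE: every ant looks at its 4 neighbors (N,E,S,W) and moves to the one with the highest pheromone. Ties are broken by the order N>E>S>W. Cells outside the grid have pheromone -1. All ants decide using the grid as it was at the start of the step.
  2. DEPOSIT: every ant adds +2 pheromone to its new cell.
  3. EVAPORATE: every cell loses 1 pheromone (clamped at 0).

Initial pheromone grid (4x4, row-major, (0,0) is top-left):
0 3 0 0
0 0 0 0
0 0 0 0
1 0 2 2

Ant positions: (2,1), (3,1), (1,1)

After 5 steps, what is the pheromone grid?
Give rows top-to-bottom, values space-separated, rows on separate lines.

After step 1: ants at (1,1),(3,2),(0,1)
  0 4 0 0
  0 1 0 0
  0 0 0 0
  0 0 3 1
After step 2: ants at (0,1),(3,3),(1,1)
  0 5 0 0
  0 2 0 0
  0 0 0 0
  0 0 2 2
After step 3: ants at (1,1),(3,2),(0,1)
  0 6 0 0
  0 3 0 0
  0 0 0 0
  0 0 3 1
After step 4: ants at (0,1),(3,3),(1,1)
  0 7 0 0
  0 4 0 0
  0 0 0 0
  0 0 2 2
After step 5: ants at (1,1),(3,2),(0,1)
  0 8 0 0
  0 5 0 0
  0 0 0 0
  0 0 3 1

0 8 0 0
0 5 0 0
0 0 0 0
0 0 3 1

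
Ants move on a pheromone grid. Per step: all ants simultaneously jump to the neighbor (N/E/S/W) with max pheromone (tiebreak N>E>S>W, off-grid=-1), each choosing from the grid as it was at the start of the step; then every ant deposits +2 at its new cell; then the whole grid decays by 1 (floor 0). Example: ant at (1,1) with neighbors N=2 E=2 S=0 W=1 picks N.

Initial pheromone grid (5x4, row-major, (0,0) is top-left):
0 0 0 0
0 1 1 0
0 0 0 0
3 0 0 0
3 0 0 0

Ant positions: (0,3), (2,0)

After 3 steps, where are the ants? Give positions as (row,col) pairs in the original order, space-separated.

Step 1: ant0:(0,3)->S->(1,3) | ant1:(2,0)->S->(3,0)
  grid max=4 at (3,0)
Step 2: ant0:(1,3)->N->(0,3) | ant1:(3,0)->S->(4,0)
  grid max=3 at (3,0)
Step 3: ant0:(0,3)->S->(1,3) | ant1:(4,0)->N->(3,0)
  grid max=4 at (3,0)

(1,3) (3,0)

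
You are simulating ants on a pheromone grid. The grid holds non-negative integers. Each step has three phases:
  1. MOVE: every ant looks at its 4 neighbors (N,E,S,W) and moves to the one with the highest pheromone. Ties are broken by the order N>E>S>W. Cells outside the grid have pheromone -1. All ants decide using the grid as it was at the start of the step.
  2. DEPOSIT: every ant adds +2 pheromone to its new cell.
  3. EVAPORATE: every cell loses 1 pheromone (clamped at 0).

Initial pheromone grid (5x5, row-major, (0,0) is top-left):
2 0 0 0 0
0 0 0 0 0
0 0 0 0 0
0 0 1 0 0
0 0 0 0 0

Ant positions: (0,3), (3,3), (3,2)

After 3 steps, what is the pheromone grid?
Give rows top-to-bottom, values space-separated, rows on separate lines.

After step 1: ants at (0,4),(3,2),(2,2)
  1 0 0 0 1
  0 0 0 0 0
  0 0 1 0 0
  0 0 2 0 0
  0 0 0 0 0
After step 2: ants at (1,4),(2,2),(3,2)
  0 0 0 0 0
  0 0 0 0 1
  0 0 2 0 0
  0 0 3 0 0
  0 0 0 0 0
After step 3: ants at (0,4),(3,2),(2,2)
  0 0 0 0 1
  0 0 0 0 0
  0 0 3 0 0
  0 0 4 0 0
  0 0 0 0 0

0 0 0 0 1
0 0 0 0 0
0 0 3 0 0
0 0 4 0 0
0 0 0 0 0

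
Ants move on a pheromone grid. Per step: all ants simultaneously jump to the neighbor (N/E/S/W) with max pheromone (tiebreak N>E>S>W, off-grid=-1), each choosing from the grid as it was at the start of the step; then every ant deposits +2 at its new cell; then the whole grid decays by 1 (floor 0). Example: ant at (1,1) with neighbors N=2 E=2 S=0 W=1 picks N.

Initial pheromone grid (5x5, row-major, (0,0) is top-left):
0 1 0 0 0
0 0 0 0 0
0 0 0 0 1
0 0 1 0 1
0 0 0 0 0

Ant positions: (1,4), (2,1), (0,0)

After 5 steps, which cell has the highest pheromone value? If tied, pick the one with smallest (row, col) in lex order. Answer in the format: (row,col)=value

Answer: (0,1)=6

Derivation:
Step 1: ant0:(1,4)->S->(2,4) | ant1:(2,1)->N->(1,1) | ant2:(0,0)->E->(0,1)
  grid max=2 at (0,1)
Step 2: ant0:(2,4)->N->(1,4) | ant1:(1,1)->N->(0,1) | ant2:(0,1)->S->(1,1)
  grid max=3 at (0,1)
Step 3: ant0:(1,4)->S->(2,4) | ant1:(0,1)->S->(1,1) | ant2:(1,1)->N->(0,1)
  grid max=4 at (0,1)
Step 4: ant0:(2,4)->N->(1,4) | ant1:(1,1)->N->(0,1) | ant2:(0,1)->S->(1,1)
  grid max=5 at (0,1)
Step 5: ant0:(1,4)->S->(2,4) | ant1:(0,1)->S->(1,1) | ant2:(1,1)->N->(0,1)
  grid max=6 at (0,1)
Final grid:
  0 6 0 0 0
  0 5 0 0 0
  0 0 0 0 2
  0 0 0 0 0
  0 0 0 0 0
Max pheromone 6 at (0,1)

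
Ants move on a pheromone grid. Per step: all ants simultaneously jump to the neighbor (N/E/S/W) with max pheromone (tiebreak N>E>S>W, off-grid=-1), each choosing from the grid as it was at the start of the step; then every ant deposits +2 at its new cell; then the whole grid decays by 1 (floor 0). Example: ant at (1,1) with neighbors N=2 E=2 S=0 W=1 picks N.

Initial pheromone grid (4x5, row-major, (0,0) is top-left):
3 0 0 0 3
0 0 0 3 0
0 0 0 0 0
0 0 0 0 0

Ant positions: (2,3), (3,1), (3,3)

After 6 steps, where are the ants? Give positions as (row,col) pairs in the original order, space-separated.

Step 1: ant0:(2,3)->N->(1,3) | ant1:(3,1)->N->(2,1) | ant2:(3,3)->N->(2,3)
  grid max=4 at (1,3)
Step 2: ant0:(1,3)->S->(2,3) | ant1:(2,1)->N->(1,1) | ant2:(2,3)->N->(1,3)
  grid max=5 at (1,3)
Step 3: ant0:(2,3)->N->(1,3) | ant1:(1,1)->N->(0,1) | ant2:(1,3)->S->(2,3)
  grid max=6 at (1,3)
Step 4: ant0:(1,3)->S->(2,3) | ant1:(0,1)->E->(0,2) | ant2:(2,3)->N->(1,3)
  grid max=7 at (1,3)
Step 5: ant0:(2,3)->N->(1,3) | ant1:(0,2)->E->(0,3) | ant2:(1,3)->S->(2,3)
  grid max=8 at (1,3)
Step 6: ant0:(1,3)->S->(2,3) | ant1:(0,3)->S->(1,3) | ant2:(2,3)->N->(1,3)
  grid max=11 at (1,3)

(2,3) (1,3) (1,3)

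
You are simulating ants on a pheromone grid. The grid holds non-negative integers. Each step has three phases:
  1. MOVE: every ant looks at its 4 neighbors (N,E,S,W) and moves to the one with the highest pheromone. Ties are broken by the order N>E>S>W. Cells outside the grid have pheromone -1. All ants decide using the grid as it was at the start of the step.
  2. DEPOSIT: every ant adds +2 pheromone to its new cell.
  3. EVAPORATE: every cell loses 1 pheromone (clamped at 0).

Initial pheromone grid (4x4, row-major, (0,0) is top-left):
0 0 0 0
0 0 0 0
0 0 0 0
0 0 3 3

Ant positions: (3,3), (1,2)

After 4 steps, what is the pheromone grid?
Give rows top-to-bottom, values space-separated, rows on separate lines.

After step 1: ants at (3,2),(0,2)
  0 0 1 0
  0 0 0 0
  0 0 0 0
  0 0 4 2
After step 2: ants at (3,3),(0,3)
  0 0 0 1
  0 0 0 0
  0 0 0 0
  0 0 3 3
After step 3: ants at (3,2),(1,3)
  0 0 0 0
  0 0 0 1
  0 0 0 0
  0 0 4 2
After step 4: ants at (3,3),(0,3)
  0 0 0 1
  0 0 0 0
  0 0 0 0
  0 0 3 3

0 0 0 1
0 0 0 0
0 0 0 0
0 0 3 3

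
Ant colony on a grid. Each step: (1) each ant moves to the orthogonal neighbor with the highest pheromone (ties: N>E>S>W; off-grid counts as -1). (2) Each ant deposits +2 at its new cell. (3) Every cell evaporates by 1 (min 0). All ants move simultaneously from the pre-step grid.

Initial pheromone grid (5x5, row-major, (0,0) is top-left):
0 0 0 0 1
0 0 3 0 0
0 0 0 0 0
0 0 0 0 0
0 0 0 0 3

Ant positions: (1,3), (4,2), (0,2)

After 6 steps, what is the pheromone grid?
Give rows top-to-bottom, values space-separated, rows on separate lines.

After step 1: ants at (1,2),(3,2),(1,2)
  0 0 0 0 0
  0 0 6 0 0
  0 0 0 0 0
  0 0 1 0 0
  0 0 0 0 2
After step 2: ants at (0,2),(2,2),(0,2)
  0 0 3 0 0
  0 0 5 0 0
  0 0 1 0 0
  0 0 0 0 0
  0 0 0 0 1
After step 3: ants at (1,2),(1,2),(1,2)
  0 0 2 0 0
  0 0 10 0 0
  0 0 0 0 0
  0 0 0 0 0
  0 0 0 0 0
After step 4: ants at (0,2),(0,2),(0,2)
  0 0 7 0 0
  0 0 9 0 0
  0 0 0 0 0
  0 0 0 0 0
  0 0 0 0 0
After step 5: ants at (1,2),(1,2),(1,2)
  0 0 6 0 0
  0 0 14 0 0
  0 0 0 0 0
  0 0 0 0 0
  0 0 0 0 0
After step 6: ants at (0,2),(0,2),(0,2)
  0 0 11 0 0
  0 0 13 0 0
  0 0 0 0 0
  0 0 0 0 0
  0 0 0 0 0

0 0 11 0 0
0 0 13 0 0
0 0 0 0 0
0 0 0 0 0
0 0 0 0 0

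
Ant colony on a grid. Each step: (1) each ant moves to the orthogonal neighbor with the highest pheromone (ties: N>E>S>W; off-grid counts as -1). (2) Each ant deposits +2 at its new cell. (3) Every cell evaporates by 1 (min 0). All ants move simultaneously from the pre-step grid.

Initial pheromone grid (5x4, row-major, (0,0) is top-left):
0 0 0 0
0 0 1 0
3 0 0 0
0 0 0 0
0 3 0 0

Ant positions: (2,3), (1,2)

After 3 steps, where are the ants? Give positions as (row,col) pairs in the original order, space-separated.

Step 1: ant0:(2,3)->N->(1,3) | ant1:(1,2)->N->(0,2)
  grid max=2 at (2,0)
Step 2: ant0:(1,3)->N->(0,3) | ant1:(0,2)->E->(0,3)
  grid max=3 at (0,3)
Step 3: ant0:(0,3)->S->(1,3) | ant1:(0,3)->S->(1,3)
  grid max=3 at (1,3)

(1,3) (1,3)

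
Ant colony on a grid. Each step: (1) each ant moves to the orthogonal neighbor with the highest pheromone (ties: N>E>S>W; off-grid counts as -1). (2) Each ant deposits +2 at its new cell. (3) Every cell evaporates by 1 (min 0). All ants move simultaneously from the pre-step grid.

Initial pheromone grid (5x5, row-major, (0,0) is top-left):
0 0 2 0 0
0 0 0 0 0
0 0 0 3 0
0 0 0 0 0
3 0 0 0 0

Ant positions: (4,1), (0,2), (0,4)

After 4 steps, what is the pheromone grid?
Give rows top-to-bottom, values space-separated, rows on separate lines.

After step 1: ants at (4,0),(0,3),(1,4)
  0 0 1 1 0
  0 0 0 0 1
  0 0 0 2 0
  0 0 0 0 0
  4 0 0 0 0
After step 2: ants at (3,0),(0,2),(0,4)
  0 0 2 0 1
  0 0 0 0 0
  0 0 0 1 0
  1 0 0 0 0
  3 0 0 0 0
After step 3: ants at (4,0),(0,3),(1,4)
  0 0 1 1 0
  0 0 0 0 1
  0 0 0 0 0
  0 0 0 0 0
  4 0 0 0 0
After step 4: ants at (3,0),(0,2),(0,4)
  0 0 2 0 1
  0 0 0 0 0
  0 0 0 0 0
  1 0 0 0 0
  3 0 0 0 0

0 0 2 0 1
0 0 0 0 0
0 0 0 0 0
1 0 0 0 0
3 0 0 0 0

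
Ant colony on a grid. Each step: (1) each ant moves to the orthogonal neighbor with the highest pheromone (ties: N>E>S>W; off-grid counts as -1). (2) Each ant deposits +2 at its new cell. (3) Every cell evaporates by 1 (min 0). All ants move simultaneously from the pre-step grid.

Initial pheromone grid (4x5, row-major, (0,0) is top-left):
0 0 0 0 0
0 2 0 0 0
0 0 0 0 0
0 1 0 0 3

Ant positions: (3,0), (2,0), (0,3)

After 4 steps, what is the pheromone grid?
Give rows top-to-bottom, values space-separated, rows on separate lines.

After step 1: ants at (3,1),(1,0),(0,4)
  0 0 0 0 1
  1 1 0 0 0
  0 0 0 0 0
  0 2 0 0 2
After step 2: ants at (2,1),(1,1),(1,4)
  0 0 0 0 0
  0 2 0 0 1
  0 1 0 0 0
  0 1 0 0 1
After step 3: ants at (1,1),(2,1),(0,4)
  0 0 0 0 1
  0 3 0 0 0
  0 2 0 0 0
  0 0 0 0 0
After step 4: ants at (2,1),(1,1),(1,4)
  0 0 0 0 0
  0 4 0 0 1
  0 3 0 0 0
  0 0 0 0 0

0 0 0 0 0
0 4 0 0 1
0 3 0 0 0
0 0 0 0 0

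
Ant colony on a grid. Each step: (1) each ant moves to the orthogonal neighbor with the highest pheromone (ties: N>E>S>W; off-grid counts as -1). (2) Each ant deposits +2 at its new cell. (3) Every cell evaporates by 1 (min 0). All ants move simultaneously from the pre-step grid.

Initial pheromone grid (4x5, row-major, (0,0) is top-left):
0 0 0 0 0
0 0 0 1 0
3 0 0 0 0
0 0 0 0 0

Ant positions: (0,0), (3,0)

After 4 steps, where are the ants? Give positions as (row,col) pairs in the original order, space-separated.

Step 1: ant0:(0,0)->E->(0,1) | ant1:(3,0)->N->(2,0)
  grid max=4 at (2,0)
Step 2: ant0:(0,1)->E->(0,2) | ant1:(2,0)->N->(1,0)
  grid max=3 at (2,0)
Step 3: ant0:(0,2)->E->(0,3) | ant1:(1,0)->S->(2,0)
  grid max=4 at (2,0)
Step 4: ant0:(0,3)->E->(0,4) | ant1:(2,0)->N->(1,0)
  grid max=3 at (2,0)

(0,4) (1,0)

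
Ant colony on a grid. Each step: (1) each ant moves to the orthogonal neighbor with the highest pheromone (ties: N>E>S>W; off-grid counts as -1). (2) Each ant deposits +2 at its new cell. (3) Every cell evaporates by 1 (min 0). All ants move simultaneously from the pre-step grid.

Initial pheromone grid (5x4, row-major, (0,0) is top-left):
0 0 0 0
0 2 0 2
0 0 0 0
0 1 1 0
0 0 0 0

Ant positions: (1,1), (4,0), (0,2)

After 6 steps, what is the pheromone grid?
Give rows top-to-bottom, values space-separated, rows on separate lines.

After step 1: ants at (0,1),(3,0),(0,3)
  0 1 0 1
  0 1 0 1
  0 0 0 0
  1 0 0 0
  0 0 0 0
After step 2: ants at (1,1),(2,0),(1,3)
  0 0 0 0
  0 2 0 2
  1 0 0 0
  0 0 0 0
  0 0 0 0
After step 3: ants at (0,1),(1,0),(0,3)
  0 1 0 1
  1 1 0 1
  0 0 0 0
  0 0 0 0
  0 0 0 0
After step 4: ants at (1,1),(1,1),(1,3)
  0 0 0 0
  0 4 0 2
  0 0 0 0
  0 0 0 0
  0 0 0 0
After step 5: ants at (0,1),(0,1),(0,3)
  0 3 0 1
  0 3 0 1
  0 0 0 0
  0 0 0 0
  0 0 0 0
After step 6: ants at (1,1),(1,1),(1,3)
  0 2 0 0
  0 6 0 2
  0 0 0 0
  0 0 0 0
  0 0 0 0

0 2 0 0
0 6 0 2
0 0 0 0
0 0 0 0
0 0 0 0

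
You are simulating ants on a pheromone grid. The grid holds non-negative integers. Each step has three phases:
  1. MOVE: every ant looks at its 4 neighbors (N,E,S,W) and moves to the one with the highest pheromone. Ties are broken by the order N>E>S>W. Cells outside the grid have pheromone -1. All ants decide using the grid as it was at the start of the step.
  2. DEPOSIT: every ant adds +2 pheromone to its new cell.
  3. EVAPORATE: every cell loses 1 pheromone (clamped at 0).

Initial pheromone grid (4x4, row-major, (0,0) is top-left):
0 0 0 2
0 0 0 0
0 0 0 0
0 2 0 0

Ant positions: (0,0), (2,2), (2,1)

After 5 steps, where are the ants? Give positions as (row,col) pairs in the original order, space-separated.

Step 1: ant0:(0,0)->E->(0,1) | ant1:(2,2)->N->(1,2) | ant2:(2,1)->S->(3,1)
  grid max=3 at (3,1)
Step 2: ant0:(0,1)->E->(0,2) | ant1:(1,2)->N->(0,2) | ant2:(3,1)->N->(2,1)
  grid max=3 at (0,2)
Step 3: ant0:(0,2)->E->(0,3) | ant1:(0,2)->E->(0,3) | ant2:(2,1)->S->(3,1)
  grid max=3 at (0,3)
Step 4: ant0:(0,3)->W->(0,2) | ant1:(0,3)->W->(0,2) | ant2:(3,1)->N->(2,1)
  grid max=5 at (0,2)
Step 5: ant0:(0,2)->E->(0,3) | ant1:(0,2)->E->(0,3) | ant2:(2,1)->S->(3,1)
  grid max=5 at (0,3)

(0,3) (0,3) (3,1)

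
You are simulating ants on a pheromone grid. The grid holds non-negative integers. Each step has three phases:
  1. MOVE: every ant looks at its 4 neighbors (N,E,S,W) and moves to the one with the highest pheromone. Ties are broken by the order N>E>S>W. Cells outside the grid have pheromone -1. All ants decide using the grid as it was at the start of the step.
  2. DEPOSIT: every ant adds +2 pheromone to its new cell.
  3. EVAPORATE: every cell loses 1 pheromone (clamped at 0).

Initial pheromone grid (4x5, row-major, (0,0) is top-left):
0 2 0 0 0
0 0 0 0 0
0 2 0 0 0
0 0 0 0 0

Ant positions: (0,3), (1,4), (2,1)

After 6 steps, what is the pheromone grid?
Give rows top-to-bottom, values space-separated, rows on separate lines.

After step 1: ants at (0,4),(0,4),(1,1)
  0 1 0 0 3
  0 1 0 0 0
  0 1 0 0 0
  0 0 0 0 0
After step 2: ants at (1,4),(1,4),(0,1)
  0 2 0 0 2
  0 0 0 0 3
  0 0 0 0 0
  0 0 0 0 0
After step 3: ants at (0,4),(0,4),(0,2)
  0 1 1 0 5
  0 0 0 0 2
  0 0 0 0 0
  0 0 0 0 0
After step 4: ants at (1,4),(1,4),(0,1)
  0 2 0 0 4
  0 0 0 0 5
  0 0 0 0 0
  0 0 0 0 0
After step 5: ants at (0,4),(0,4),(0,2)
  0 1 1 0 7
  0 0 0 0 4
  0 0 0 0 0
  0 0 0 0 0
After step 6: ants at (1,4),(1,4),(0,1)
  0 2 0 0 6
  0 0 0 0 7
  0 0 0 0 0
  0 0 0 0 0

0 2 0 0 6
0 0 0 0 7
0 0 0 0 0
0 0 0 0 0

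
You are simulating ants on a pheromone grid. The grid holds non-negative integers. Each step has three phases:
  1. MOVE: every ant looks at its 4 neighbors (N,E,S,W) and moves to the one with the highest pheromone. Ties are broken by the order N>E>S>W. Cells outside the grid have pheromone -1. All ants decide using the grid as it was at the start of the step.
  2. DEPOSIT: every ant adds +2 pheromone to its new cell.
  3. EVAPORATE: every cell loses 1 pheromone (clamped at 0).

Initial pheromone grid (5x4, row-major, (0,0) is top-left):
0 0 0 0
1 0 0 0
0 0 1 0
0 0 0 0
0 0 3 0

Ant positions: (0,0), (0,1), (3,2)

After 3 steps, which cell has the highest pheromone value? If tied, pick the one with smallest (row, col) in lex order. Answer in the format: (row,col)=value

Answer: (4,2)=4

Derivation:
Step 1: ant0:(0,0)->S->(1,0) | ant1:(0,1)->E->(0,2) | ant2:(3,2)->S->(4,2)
  grid max=4 at (4,2)
Step 2: ant0:(1,0)->N->(0,0) | ant1:(0,2)->E->(0,3) | ant2:(4,2)->N->(3,2)
  grid max=3 at (4,2)
Step 3: ant0:(0,0)->S->(1,0) | ant1:(0,3)->S->(1,3) | ant2:(3,2)->S->(4,2)
  grid max=4 at (4,2)
Final grid:
  0 0 0 0
  2 0 0 1
  0 0 0 0
  0 0 0 0
  0 0 4 0
Max pheromone 4 at (4,2)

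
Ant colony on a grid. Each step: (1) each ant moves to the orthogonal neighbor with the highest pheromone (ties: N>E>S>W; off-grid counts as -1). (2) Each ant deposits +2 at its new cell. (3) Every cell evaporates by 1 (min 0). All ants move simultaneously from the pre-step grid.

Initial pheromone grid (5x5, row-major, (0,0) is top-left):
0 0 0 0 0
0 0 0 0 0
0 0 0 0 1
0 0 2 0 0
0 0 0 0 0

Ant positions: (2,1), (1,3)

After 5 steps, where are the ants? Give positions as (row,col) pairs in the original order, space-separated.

Step 1: ant0:(2,1)->N->(1,1) | ant1:(1,3)->N->(0,3)
  grid max=1 at (0,3)
Step 2: ant0:(1,1)->N->(0,1) | ant1:(0,3)->E->(0,4)
  grid max=1 at (0,1)
Step 3: ant0:(0,1)->E->(0,2) | ant1:(0,4)->S->(1,4)
  grid max=1 at (0,2)
Step 4: ant0:(0,2)->E->(0,3) | ant1:(1,4)->N->(0,4)
  grid max=1 at (0,3)
Step 5: ant0:(0,3)->E->(0,4) | ant1:(0,4)->W->(0,3)
  grid max=2 at (0,3)

(0,4) (0,3)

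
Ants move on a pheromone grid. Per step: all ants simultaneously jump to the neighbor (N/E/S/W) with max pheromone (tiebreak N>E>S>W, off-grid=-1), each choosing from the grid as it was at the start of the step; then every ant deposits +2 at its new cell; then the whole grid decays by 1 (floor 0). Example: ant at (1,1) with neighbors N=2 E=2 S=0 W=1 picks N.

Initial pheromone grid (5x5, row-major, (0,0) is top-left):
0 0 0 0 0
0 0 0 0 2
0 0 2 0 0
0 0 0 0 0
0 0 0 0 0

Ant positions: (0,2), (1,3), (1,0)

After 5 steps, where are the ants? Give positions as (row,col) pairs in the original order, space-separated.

Step 1: ant0:(0,2)->E->(0,3) | ant1:(1,3)->E->(1,4) | ant2:(1,0)->N->(0,0)
  grid max=3 at (1,4)
Step 2: ant0:(0,3)->E->(0,4) | ant1:(1,4)->N->(0,4) | ant2:(0,0)->E->(0,1)
  grid max=3 at (0,4)
Step 3: ant0:(0,4)->S->(1,4) | ant1:(0,4)->S->(1,4) | ant2:(0,1)->E->(0,2)
  grid max=5 at (1,4)
Step 4: ant0:(1,4)->N->(0,4) | ant1:(1,4)->N->(0,4) | ant2:(0,2)->E->(0,3)
  grid max=5 at (0,4)
Step 5: ant0:(0,4)->S->(1,4) | ant1:(0,4)->S->(1,4) | ant2:(0,3)->E->(0,4)
  grid max=7 at (1,4)

(1,4) (1,4) (0,4)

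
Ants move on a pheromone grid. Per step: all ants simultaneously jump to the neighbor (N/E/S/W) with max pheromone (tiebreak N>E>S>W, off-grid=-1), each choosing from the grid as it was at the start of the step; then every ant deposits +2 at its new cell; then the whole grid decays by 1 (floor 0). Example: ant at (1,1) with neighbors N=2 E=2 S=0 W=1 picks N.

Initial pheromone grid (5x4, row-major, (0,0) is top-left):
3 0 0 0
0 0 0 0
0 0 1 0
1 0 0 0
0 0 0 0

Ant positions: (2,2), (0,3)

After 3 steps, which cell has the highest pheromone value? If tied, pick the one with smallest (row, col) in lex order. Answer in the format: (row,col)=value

Answer: (1,2)=3

Derivation:
Step 1: ant0:(2,2)->N->(1,2) | ant1:(0,3)->S->(1,3)
  grid max=2 at (0,0)
Step 2: ant0:(1,2)->E->(1,3) | ant1:(1,3)->W->(1,2)
  grid max=2 at (1,2)
Step 3: ant0:(1,3)->W->(1,2) | ant1:(1,2)->E->(1,3)
  grid max=3 at (1,2)
Final grid:
  0 0 0 0
  0 0 3 3
  0 0 0 0
  0 0 0 0
  0 0 0 0
Max pheromone 3 at (1,2)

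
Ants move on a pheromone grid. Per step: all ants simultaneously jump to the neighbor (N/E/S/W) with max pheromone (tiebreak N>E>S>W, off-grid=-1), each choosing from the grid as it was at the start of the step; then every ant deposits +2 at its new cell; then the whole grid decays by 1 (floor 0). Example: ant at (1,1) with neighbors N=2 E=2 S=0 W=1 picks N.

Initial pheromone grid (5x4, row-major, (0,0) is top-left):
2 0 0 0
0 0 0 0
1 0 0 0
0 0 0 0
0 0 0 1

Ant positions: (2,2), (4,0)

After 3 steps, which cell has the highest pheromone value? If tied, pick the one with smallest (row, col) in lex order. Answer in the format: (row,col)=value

Answer: (0,3)=1

Derivation:
Step 1: ant0:(2,2)->N->(1,2) | ant1:(4,0)->N->(3,0)
  grid max=1 at (0,0)
Step 2: ant0:(1,2)->N->(0,2) | ant1:(3,0)->N->(2,0)
  grid max=1 at (0,2)
Step 3: ant0:(0,2)->E->(0,3) | ant1:(2,0)->N->(1,0)
  grid max=1 at (0,3)
Final grid:
  0 0 0 1
  1 0 0 0
  0 0 0 0
  0 0 0 0
  0 0 0 0
Max pheromone 1 at (0,3)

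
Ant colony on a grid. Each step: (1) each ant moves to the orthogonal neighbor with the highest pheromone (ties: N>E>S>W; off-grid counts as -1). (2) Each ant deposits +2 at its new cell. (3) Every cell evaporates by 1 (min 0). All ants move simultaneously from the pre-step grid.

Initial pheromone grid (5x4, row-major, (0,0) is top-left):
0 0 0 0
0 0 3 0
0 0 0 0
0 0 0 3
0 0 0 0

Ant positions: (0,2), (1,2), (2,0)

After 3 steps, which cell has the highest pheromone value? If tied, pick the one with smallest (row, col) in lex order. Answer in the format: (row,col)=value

Step 1: ant0:(0,2)->S->(1,2) | ant1:(1,2)->N->(0,2) | ant2:(2,0)->N->(1,0)
  grid max=4 at (1,2)
Step 2: ant0:(1,2)->N->(0,2) | ant1:(0,2)->S->(1,2) | ant2:(1,0)->N->(0,0)
  grid max=5 at (1,2)
Step 3: ant0:(0,2)->S->(1,2) | ant1:(1,2)->N->(0,2) | ant2:(0,0)->E->(0,1)
  grid max=6 at (1,2)
Final grid:
  0 1 3 0
  0 0 6 0
  0 0 0 0
  0 0 0 0
  0 0 0 0
Max pheromone 6 at (1,2)

Answer: (1,2)=6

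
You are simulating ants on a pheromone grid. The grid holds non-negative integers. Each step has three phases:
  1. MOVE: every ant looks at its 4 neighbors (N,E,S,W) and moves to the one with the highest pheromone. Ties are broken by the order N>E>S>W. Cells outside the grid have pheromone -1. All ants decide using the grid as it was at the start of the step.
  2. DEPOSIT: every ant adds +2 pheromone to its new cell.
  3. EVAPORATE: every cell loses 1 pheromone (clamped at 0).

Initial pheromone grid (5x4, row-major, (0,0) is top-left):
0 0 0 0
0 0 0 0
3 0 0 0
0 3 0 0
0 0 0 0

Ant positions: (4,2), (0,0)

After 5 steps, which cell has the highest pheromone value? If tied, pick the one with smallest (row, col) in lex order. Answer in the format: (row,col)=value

Step 1: ant0:(4,2)->N->(3,2) | ant1:(0,0)->E->(0,1)
  grid max=2 at (2,0)
Step 2: ant0:(3,2)->W->(3,1) | ant1:(0,1)->E->(0,2)
  grid max=3 at (3,1)
Step 3: ant0:(3,1)->N->(2,1) | ant1:(0,2)->E->(0,3)
  grid max=2 at (3,1)
Step 4: ant0:(2,1)->S->(3,1) | ant1:(0,3)->S->(1,3)
  grid max=3 at (3,1)
Step 5: ant0:(3,1)->N->(2,1) | ant1:(1,3)->N->(0,3)
  grid max=2 at (3,1)
Final grid:
  0 0 0 1
  0 0 0 0
  0 1 0 0
  0 2 0 0
  0 0 0 0
Max pheromone 2 at (3,1)

Answer: (3,1)=2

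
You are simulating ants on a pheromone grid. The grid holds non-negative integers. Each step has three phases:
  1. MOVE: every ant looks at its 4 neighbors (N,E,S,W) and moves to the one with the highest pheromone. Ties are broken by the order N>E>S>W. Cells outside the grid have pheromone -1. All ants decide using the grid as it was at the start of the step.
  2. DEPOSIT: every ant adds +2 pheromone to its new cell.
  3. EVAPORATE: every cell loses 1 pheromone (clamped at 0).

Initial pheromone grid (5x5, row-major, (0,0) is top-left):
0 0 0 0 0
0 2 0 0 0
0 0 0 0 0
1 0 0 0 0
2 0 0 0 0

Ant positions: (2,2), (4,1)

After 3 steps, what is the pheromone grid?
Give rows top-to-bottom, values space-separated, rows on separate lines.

After step 1: ants at (1,2),(4,0)
  0 0 0 0 0
  0 1 1 0 0
  0 0 0 0 0
  0 0 0 0 0
  3 0 0 0 0
After step 2: ants at (1,1),(3,0)
  0 0 0 0 0
  0 2 0 0 0
  0 0 0 0 0
  1 0 0 0 0
  2 0 0 0 0
After step 3: ants at (0,1),(4,0)
  0 1 0 0 0
  0 1 0 0 0
  0 0 0 0 0
  0 0 0 0 0
  3 0 0 0 0

0 1 0 0 0
0 1 0 0 0
0 0 0 0 0
0 0 0 0 0
3 0 0 0 0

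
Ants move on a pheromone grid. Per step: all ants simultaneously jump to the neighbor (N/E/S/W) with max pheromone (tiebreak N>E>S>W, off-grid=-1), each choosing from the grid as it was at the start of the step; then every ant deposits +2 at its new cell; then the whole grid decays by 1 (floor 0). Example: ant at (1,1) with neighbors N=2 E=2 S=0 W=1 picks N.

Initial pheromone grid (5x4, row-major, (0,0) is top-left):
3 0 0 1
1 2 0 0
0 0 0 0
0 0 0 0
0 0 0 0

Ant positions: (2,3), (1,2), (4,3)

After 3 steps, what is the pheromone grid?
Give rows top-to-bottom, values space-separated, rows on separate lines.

After step 1: ants at (1,3),(1,1),(3,3)
  2 0 0 0
  0 3 0 1
  0 0 0 0
  0 0 0 1
  0 0 0 0
After step 2: ants at (0,3),(0,1),(2,3)
  1 1 0 1
  0 2 0 0
  0 0 0 1
  0 0 0 0
  0 0 0 0
After step 3: ants at (1,3),(1,1),(1,3)
  0 0 0 0
  0 3 0 3
  0 0 0 0
  0 0 0 0
  0 0 0 0

0 0 0 0
0 3 0 3
0 0 0 0
0 0 0 0
0 0 0 0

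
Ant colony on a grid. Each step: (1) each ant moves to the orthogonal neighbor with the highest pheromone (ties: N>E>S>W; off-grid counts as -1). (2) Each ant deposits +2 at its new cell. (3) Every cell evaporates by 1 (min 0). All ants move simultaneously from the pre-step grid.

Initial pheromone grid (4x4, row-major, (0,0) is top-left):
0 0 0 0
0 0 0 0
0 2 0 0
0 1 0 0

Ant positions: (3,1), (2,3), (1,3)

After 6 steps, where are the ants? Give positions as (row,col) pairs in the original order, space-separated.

Step 1: ant0:(3,1)->N->(2,1) | ant1:(2,3)->N->(1,3) | ant2:(1,3)->N->(0,3)
  grid max=3 at (2,1)
Step 2: ant0:(2,1)->N->(1,1) | ant1:(1,3)->N->(0,3) | ant2:(0,3)->S->(1,3)
  grid max=2 at (0,3)
Step 3: ant0:(1,1)->S->(2,1) | ant1:(0,3)->S->(1,3) | ant2:(1,3)->N->(0,3)
  grid max=3 at (0,3)
Step 4: ant0:(2,1)->N->(1,1) | ant1:(1,3)->N->(0,3) | ant2:(0,3)->S->(1,3)
  grid max=4 at (0,3)
Step 5: ant0:(1,1)->S->(2,1) | ant1:(0,3)->S->(1,3) | ant2:(1,3)->N->(0,3)
  grid max=5 at (0,3)
Step 6: ant0:(2,1)->N->(1,1) | ant1:(1,3)->N->(0,3) | ant2:(0,3)->S->(1,3)
  grid max=6 at (0,3)

(1,1) (0,3) (1,3)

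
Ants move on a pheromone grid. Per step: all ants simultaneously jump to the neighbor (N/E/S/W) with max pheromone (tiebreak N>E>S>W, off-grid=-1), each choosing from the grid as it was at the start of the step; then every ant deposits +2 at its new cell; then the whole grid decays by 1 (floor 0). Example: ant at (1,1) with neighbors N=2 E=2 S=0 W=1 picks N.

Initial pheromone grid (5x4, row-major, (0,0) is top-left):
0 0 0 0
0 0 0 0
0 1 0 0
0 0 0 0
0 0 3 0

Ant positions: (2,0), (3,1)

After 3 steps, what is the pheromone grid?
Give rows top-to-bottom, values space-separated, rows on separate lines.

After step 1: ants at (2,1),(2,1)
  0 0 0 0
  0 0 0 0
  0 4 0 0
  0 0 0 0
  0 0 2 0
After step 2: ants at (1,1),(1,1)
  0 0 0 0
  0 3 0 0
  0 3 0 0
  0 0 0 0
  0 0 1 0
After step 3: ants at (2,1),(2,1)
  0 0 0 0
  0 2 0 0
  0 6 0 0
  0 0 0 0
  0 0 0 0

0 0 0 0
0 2 0 0
0 6 0 0
0 0 0 0
0 0 0 0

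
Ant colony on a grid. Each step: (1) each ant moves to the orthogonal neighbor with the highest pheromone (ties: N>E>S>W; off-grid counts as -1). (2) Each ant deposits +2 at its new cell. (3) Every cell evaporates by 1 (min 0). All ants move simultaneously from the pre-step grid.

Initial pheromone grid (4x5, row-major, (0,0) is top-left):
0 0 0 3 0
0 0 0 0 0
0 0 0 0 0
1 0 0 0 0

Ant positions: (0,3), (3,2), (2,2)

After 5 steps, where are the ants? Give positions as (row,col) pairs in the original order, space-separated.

Step 1: ant0:(0,3)->E->(0,4) | ant1:(3,2)->N->(2,2) | ant2:(2,2)->N->(1,2)
  grid max=2 at (0,3)
Step 2: ant0:(0,4)->W->(0,3) | ant1:(2,2)->N->(1,2) | ant2:(1,2)->S->(2,2)
  grid max=3 at (0,3)
Step 3: ant0:(0,3)->E->(0,4) | ant1:(1,2)->S->(2,2) | ant2:(2,2)->N->(1,2)
  grid max=3 at (1,2)
Step 4: ant0:(0,4)->W->(0,3) | ant1:(2,2)->N->(1,2) | ant2:(1,2)->S->(2,2)
  grid max=4 at (1,2)
Step 5: ant0:(0,3)->E->(0,4) | ant1:(1,2)->S->(2,2) | ant2:(2,2)->N->(1,2)
  grid max=5 at (1,2)

(0,4) (2,2) (1,2)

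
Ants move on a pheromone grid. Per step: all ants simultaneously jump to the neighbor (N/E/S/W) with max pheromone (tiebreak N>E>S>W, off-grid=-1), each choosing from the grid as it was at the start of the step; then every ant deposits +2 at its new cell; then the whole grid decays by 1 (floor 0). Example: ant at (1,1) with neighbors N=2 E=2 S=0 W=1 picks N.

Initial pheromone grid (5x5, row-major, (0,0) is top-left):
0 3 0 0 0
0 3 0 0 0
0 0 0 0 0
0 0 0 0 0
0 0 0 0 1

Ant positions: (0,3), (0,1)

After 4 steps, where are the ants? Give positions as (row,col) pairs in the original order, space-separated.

Step 1: ant0:(0,3)->E->(0,4) | ant1:(0,1)->S->(1,1)
  grid max=4 at (1,1)
Step 2: ant0:(0,4)->S->(1,4) | ant1:(1,1)->N->(0,1)
  grid max=3 at (0,1)
Step 3: ant0:(1,4)->N->(0,4) | ant1:(0,1)->S->(1,1)
  grid max=4 at (1,1)
Step 4: ant0:(0,4)->S->(1,4) | ant1:(1,1)->N->(0,1)
  grid max=3 at (0,1)

(1,4) (0,1)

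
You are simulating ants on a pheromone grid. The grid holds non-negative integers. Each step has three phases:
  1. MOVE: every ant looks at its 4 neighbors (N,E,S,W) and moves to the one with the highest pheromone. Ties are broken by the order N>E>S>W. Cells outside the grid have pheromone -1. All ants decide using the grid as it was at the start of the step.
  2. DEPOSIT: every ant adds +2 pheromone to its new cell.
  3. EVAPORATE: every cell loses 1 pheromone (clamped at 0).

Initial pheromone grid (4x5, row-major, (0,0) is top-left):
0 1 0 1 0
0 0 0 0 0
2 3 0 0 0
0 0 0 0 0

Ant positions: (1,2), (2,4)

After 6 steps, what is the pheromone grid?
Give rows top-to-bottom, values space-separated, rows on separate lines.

After step 1: ants at (0,2),(1,4)
  0 0 1 0 0
  0 0 0 0 1
  1 2 0 0 0
  0 0 0 0 0
After step 2: ants at (0,3),(0,4)
  0 0 0 1 1
  0 0 0 0 0
  0 1 0 0 0
  0 0 0 0 0
After step 3: ants at (0,4),(0,3)
  0 0 0 2 2
  0 0 0 0 0
  0 0 0 0 0
  0 0 0 0 0
After step 4: ants at (0,3),(0,4)
  0 0 0 3 3
  0 0 0 0 0
  0 0 0 0 0
  0 0 0 0 0
After step 5: ants at (0,4),(0,3)
  0 0 0 4 4
  0 0 0 0 0
  0 0 0 0 0
  0 0 0 0 0
After step 6: ants at (0,3),(0,4)
  0 0 0 5 5
  0 0 0 0 0
  0 0 0 0 0
  0 0 0 0 0

0 0 0 5 5
0 0 0 0 0
0 0 0 0 0
0 0 0 0 0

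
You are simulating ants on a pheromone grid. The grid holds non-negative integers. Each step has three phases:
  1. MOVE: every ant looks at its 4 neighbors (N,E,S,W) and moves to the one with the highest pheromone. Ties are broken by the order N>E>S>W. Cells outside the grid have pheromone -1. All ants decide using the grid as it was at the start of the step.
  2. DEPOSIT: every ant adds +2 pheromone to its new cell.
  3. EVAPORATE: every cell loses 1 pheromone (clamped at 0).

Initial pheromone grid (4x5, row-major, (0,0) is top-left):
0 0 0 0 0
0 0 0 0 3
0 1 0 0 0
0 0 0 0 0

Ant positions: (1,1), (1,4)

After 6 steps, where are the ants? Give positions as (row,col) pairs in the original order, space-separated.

Step 1: ant0:(1,1)->S->(2,1) | ant1:(1,4)->N->(0,4)
  grid max=2 at (1,4)
Step 2: ant0:(2,1)->N->(1,1) | ant1:(0,4)->S->(1,4)
  grid max=3 at (1,4)
Step 3: ant0:(1,1)->S->(2,1) | ant1:(1,4)->N->(0,4)
  grid max=2 at (1,4)
Step 4: ant0:(2,1)->N->(1,1) | ant1:(0,4)->S->(1,4)
  grid max=3 at (1,4)
Step 5: ant0:(1,1)->S->(2,1) | ant1:(1,4)->N->(0,4)
  grid max=2 at (1,4)
Step 6: ant0:(2,1)->N->(1,1) | ant1:(0,4)->S->(1,4)
  grid max=3 at (1,4)

(1,1) (1,4)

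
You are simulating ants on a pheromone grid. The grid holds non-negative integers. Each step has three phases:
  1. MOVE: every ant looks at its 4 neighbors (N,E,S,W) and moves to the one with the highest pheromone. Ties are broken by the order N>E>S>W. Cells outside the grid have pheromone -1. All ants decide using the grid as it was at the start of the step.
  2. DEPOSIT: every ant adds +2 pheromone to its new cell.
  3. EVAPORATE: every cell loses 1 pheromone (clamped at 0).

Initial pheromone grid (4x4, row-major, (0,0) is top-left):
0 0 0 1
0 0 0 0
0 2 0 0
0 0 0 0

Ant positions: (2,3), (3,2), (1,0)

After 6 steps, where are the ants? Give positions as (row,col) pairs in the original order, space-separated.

Step 1: ant0:(2,3)->N->(1,3) | ant1:(3,2)->N->(2,2) | ant2:(1,0)->N->(0,0)
  grid max=1 at (0,0)
Step 2: ant0:(1,3)->N->(0,3) | ant1:(2,2)->W->(2,1) | ant2:(0,0)->E->(0,1)
  grid max=2 at (2,1)
Step 3: ant0:(0,3)->S->(1,3) | ant1:(2,1)->N->(1,1) | ant2:(0,1)->E->(0,2)
  grid max=1 at (0,2)
Step 4: ant0:(1,3)->N->(0,3) | ant1:(1,1)->S->(2,1) | ant2:(0,2)->E->(0,3)
  grid max=3 at (0,3)
Step 5: ant0:(0,3)->S->(1,3) | ant1:(2,1)->N->(1,1) | ant2:(0,3)->S->(1,3)
  grid max=3 at (1,3)
Step 6: ant0:(1,3)->N->(0,3) | ant1:(1,1)->S->(2,1) | ant2:(1,3)->N->(0,3)
  grid max=5 at (0,3)

(0,3) (2,1) (0,3)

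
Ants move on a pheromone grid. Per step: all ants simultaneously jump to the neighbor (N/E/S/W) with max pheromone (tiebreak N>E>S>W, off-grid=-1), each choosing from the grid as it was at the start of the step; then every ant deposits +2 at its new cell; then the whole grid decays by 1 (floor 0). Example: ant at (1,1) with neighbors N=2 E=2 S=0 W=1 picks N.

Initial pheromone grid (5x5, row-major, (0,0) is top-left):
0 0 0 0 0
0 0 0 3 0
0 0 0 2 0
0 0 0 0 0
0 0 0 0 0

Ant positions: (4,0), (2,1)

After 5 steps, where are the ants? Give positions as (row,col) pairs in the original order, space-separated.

Step 1: ant0:(4,0)->N->(3,0) | ant1:(2,1)->N->(1,1)
  grid max=2 at (1,3)
Step 2: ant0:(3,0)->N->(2,0) | ant1:(1,1)->N->(0,1)
  grid max=1 at (0,1)
Step 3: ant0:(2,0)->N->(1,0) | ant1:(0,1)->E->(0,2)
  grid max=1 at (0,2)
Step 4: ant0:(1,0)->N->(0,0) | ant1:(0,2)->E->(0,3)
  grid max=1 at (0,0)
Step 5: ant0:(0,0)->E->(0,1) | ant1:(0,3)->E->(0,4)
  grid max=1 at (0,1)

(0,1) (0,4)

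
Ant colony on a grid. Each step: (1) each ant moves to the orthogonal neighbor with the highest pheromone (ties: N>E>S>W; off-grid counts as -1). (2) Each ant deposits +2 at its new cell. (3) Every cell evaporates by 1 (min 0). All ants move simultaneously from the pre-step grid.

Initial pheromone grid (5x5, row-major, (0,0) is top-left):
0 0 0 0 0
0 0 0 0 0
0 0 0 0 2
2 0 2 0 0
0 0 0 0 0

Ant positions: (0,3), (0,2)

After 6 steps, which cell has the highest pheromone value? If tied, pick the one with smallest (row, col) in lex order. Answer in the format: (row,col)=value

Step 1: ant0:(0,3)->E->(0,4) | ant1:(0,2)->E->(0,3)
  grid max=1 at (0,3)
Step 2: ant0:(0,4)->W->(0,3) | ant1:(0,3)->E->(0,4)
  grid max=2 at (0,3)
Step 3: ant0:(0,3)->E->(0,4) | ant1:(0,4)->W->(0,3)
  grid max=3 at (0,3)
Step 4: ant0:(0,4)->W->(0,3) | ant1:(0,3)->E->(0,4)
  grid max=4 at (0,3)
Step 5: ant0:(0,3)->E->(0,4) | ant1:(0,4)->W->(0,3)
  grid max=5 at (0,3)
Step 6: ant0:(0,4)->W->(0,3) | ant1:(0,3)->E->(0,4)
  grid max=6 at (0,3)
Final grid:
  0 0 0 6 6
  0 0 0 0 0
  0 0 0 0 0
  0 0 0 0 0
  0 0 0 0 0
Max pheromone 6 at (0,3)

Answer: (0,3)=6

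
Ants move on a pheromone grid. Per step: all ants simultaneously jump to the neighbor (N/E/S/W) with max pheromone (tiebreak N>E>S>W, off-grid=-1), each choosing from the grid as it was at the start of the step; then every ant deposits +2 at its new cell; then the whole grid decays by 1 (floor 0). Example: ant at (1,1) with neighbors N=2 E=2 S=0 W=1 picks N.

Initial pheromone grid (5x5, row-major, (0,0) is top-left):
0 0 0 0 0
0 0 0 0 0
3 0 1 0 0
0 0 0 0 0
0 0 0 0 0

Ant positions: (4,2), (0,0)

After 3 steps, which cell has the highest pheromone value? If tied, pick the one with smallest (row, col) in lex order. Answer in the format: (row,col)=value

Answer: (0,3)=1

Derivation:
Step 1: ant0:(4,2)->N->(3,2) | ant1:(0,0)->E->(0,1)
  grid max=2 at (2,0)
Step 2: ant0:(3,2)->N->(2,2) | ant1:(0,1)->E->(0,2)
  grid max=1 at (0,2)
Step 3: ant0:(2,2)->N->(1,2) | ant1:(0,2)->E->(0,3)
  grid max=1 at (0,3)
Final grid:
  0 0 0 1 0
  0 0 1 0 0
  0 0 0 0 0
  0 0 0 0 0
  0 0 0 0 0
Max pheromone 1 at (0,3)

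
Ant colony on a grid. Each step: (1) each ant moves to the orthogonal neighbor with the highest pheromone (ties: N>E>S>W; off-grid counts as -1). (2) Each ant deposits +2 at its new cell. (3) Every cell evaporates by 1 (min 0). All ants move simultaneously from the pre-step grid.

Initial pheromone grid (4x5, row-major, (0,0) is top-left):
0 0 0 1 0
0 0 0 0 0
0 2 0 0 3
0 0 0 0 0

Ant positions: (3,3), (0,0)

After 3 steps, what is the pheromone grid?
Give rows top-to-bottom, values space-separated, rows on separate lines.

After step 1: ants at (2,3),(0,1)
  0 1 0 0 0
  0 0 0 0 0
  0 1 0 1 2
  0 0 0 0 0
After step 2: ants at (2,4),(0,2)
  0 0 1 0 0
  0 0 0 0 0
  0 0 0 0 3
  0 0 0 0 0
After step 3: ants at (1,4),(0,3)
  0 0 0 1 0
  0 0 0 0 1
  0 0 0 0 2
  0 0 0 0 0

0 0 0 1 0
0 0 0 0 1
0 0 0 0 2
0 0 0 0 0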